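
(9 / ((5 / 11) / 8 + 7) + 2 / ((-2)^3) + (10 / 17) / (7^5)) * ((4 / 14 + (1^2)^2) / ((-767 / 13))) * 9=-2183253399 / 10856179124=-0.20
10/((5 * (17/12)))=24/17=1.41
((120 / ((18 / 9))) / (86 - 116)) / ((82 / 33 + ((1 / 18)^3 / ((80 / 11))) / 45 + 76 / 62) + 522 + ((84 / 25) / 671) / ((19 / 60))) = -1508673081600 / 396574685629139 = -0.00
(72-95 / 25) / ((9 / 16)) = 5456 / 45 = 121.24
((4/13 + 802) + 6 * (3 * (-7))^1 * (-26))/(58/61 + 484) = 231007/27469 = 8.41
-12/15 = -4/5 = -0.80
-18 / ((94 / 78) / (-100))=70200 / 47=1493.62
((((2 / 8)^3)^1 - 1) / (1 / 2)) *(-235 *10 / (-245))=-2115 / 112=-18.88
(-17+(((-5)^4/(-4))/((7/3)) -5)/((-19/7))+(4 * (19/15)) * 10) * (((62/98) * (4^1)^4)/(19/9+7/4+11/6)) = 326669568/190855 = 1711.61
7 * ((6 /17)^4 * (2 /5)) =18144 /417605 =0.04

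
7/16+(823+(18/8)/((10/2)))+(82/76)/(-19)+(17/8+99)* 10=52997131/28880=1835.08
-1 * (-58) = 58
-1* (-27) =27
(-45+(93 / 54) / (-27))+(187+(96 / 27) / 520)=141.94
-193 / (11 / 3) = -579 / 11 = -52.64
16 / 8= 2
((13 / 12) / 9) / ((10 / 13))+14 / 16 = 557 / 540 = 1.03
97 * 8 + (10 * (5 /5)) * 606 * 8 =49256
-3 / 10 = -0.30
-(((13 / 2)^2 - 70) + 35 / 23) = 26.23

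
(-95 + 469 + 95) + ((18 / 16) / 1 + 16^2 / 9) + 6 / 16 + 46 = 9809 / 18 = 544.94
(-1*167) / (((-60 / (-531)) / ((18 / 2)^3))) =-21548511 / 20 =-1077425.55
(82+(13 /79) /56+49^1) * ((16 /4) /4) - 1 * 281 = -663587 /4424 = -150.00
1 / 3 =0.33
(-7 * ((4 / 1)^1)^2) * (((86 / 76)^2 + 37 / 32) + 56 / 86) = -10737041 / 31046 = -345.84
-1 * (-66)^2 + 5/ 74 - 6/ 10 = -1611917/ 370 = -4356.53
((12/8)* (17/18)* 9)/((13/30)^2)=11475/169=67.90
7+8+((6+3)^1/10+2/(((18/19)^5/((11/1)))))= 211295773/4723920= 44.73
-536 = -536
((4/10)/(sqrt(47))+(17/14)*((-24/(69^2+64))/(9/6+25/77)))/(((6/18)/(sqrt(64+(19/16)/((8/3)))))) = -1683*sqrt(16498)/2711650+3*sqrt(775406)/1880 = 1.33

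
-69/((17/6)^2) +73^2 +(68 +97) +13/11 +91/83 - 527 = 4960.68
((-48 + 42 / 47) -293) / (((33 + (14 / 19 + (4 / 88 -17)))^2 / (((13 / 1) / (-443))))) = 315726268 / 8909618215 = 0.04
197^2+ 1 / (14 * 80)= 43466081 / 1120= 38809.00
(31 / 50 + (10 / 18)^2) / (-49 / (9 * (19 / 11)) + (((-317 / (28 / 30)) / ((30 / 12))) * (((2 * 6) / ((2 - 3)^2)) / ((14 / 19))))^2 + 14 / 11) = 1887303649 / 9948827003553450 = 0.00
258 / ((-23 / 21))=-235.57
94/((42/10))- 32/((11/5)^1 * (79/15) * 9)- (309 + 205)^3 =-2478154378426/18249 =-135796721.93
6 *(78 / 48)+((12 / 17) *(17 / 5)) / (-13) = 2487 / 260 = 9.57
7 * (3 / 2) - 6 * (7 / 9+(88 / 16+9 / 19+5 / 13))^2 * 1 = -486005213 / 1647243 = -295.04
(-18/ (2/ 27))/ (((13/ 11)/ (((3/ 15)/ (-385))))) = 243/ 2275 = 0.11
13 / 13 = 1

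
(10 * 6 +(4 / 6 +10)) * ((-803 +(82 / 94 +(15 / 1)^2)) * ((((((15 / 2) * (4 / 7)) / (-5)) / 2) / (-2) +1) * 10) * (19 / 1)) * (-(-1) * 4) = -5306890000 / 141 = -37637517.73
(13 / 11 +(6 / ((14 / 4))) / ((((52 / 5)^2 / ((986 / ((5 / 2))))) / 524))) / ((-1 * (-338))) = 42640159 / 4398394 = 9.69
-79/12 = -6.58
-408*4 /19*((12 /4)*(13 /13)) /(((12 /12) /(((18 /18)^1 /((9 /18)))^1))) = -9792 /19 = -515.37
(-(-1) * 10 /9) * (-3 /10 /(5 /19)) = -19 /15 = -1.27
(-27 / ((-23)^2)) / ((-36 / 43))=129 / 2116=0.06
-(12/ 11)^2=-1.19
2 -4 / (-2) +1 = 5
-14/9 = -1.56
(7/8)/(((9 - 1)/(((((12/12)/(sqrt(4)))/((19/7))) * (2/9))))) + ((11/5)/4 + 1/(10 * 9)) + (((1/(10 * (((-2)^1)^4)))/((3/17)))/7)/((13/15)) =2845429/4979520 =0.57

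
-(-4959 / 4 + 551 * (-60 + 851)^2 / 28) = -24622537 / 2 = -12311268.50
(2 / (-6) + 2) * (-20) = -100 / 3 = -33.33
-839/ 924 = -0.91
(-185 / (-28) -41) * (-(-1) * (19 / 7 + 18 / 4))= -97263 / 392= -248.12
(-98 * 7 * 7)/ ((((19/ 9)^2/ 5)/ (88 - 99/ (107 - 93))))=-157390695/ 361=-435985.30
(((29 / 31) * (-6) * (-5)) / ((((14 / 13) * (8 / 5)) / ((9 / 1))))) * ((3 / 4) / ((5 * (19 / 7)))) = 152685 / 18848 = 8.10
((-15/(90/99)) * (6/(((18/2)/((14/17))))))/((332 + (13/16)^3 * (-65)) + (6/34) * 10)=-630784/20813019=-0.03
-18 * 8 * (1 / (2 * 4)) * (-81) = 1458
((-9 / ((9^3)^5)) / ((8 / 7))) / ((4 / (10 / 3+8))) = -119 / 1098086037838128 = -0.00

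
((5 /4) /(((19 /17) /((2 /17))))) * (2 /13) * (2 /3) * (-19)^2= 4.87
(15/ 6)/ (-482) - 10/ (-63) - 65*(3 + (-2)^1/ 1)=-3938255/ 60732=-64.85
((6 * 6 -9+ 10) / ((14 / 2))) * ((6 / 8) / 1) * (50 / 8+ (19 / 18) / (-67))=556369 / 22512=24.71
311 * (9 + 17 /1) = 8086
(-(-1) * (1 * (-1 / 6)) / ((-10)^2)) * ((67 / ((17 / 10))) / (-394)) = 0.00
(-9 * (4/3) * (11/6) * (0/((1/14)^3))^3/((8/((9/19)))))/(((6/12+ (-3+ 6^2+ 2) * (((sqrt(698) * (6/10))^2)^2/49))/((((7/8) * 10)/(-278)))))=0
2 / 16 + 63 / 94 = 299 / 376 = 0.80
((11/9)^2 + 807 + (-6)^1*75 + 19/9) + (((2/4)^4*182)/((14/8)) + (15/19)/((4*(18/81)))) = 4530731/12312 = 367.99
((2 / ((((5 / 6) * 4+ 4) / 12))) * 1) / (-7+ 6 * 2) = 36 / 55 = 0.65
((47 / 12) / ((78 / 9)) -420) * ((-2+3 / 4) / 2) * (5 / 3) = 1090825 / 2496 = 437.03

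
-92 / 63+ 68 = 66.54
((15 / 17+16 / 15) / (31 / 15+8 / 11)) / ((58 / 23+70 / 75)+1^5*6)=269445 / 3652042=0.07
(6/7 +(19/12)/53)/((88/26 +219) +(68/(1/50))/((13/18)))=51337/285333132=0.00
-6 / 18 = -1 / 3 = -0.33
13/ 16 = 0.81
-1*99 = -99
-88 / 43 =-2.05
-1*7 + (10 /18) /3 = -184 /27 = -6.81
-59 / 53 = -1.11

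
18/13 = 1.38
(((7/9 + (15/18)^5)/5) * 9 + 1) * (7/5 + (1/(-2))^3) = 229381/57600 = 3.98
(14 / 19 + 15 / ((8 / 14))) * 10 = 10255 / 38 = 269.87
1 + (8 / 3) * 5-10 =4.33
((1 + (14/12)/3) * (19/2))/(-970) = -95/6984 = -0.01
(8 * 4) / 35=32 / 35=0.91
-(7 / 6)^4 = -2401 / 1296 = -1.85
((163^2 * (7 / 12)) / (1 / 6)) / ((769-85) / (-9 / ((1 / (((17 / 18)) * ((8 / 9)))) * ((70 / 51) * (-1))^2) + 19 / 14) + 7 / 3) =-172725069 / 474466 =-364.04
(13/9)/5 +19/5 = 184/45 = 4.09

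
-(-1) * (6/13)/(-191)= -6/2483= -0.00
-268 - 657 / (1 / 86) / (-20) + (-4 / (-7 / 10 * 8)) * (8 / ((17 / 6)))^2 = 51845333 / 20230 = 2562.79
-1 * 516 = -516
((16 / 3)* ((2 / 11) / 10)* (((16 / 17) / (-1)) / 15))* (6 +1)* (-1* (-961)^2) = 1654949632 / 42075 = 39333.32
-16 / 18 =-8 / 9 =-0.89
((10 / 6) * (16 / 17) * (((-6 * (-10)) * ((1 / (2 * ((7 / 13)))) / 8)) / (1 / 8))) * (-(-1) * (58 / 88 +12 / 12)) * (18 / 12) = 284700 / 1309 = 217.49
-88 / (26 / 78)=-264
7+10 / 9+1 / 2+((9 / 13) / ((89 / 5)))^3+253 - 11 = 6986714644573 / 27878704074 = 250.61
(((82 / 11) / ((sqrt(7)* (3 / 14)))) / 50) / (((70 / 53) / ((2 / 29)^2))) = 8692* sqrt(7) / 24283875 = 0.00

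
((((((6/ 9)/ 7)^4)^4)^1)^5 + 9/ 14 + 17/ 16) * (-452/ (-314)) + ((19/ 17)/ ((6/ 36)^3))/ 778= 137609802002594914500221229184573708944447456398300032104280523121034338896521296790631123046219763990063070982413/ 49765886050798459973639130907819756655672168545932638526801852524283626564405959046034718319608482613791258622728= 2.77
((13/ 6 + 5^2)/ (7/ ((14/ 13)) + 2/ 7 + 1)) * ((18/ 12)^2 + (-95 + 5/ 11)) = -4633601/ 14388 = -322.05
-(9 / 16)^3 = -729 / 4096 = -0.18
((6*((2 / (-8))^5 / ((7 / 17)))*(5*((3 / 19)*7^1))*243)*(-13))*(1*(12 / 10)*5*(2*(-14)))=-50749335 / 1216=-41734.65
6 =6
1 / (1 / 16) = 16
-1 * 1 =-1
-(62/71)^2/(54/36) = -7688/15123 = -0.51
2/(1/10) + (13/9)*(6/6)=193/9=21.44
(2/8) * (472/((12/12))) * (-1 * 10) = -1180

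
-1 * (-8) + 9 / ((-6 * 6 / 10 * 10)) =31 / 4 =7.75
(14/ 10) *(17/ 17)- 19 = -88/ 5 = -17.60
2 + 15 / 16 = 47 / 16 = 2.94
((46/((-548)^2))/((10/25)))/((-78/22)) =-0.00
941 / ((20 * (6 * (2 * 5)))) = 941 / 1200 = 0.78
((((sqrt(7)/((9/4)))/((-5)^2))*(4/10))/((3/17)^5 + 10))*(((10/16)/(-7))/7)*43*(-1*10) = 122107702*sqrt(7)/31308382665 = 0.01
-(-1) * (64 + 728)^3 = 496793088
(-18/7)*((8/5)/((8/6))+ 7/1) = -738/35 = -21.09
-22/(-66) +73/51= 30/17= 1.76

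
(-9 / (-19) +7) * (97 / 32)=6887 / 304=22.65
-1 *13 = -13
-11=-11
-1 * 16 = -16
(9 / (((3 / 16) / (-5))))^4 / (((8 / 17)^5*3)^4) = 2540144629154732826501000625 / 17592186044416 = 144390505122074.32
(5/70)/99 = 1/1386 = 0.00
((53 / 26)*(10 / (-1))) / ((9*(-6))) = 265 / 702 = 0.38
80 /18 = 40 /9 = 4.44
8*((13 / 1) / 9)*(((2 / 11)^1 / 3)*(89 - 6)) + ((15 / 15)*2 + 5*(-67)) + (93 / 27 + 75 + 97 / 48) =-194.41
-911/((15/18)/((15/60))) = -2733/10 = -273.30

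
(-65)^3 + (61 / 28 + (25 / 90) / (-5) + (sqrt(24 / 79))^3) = -69204965 / 252 + 48 * sqrt(474) / 6241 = -274622.71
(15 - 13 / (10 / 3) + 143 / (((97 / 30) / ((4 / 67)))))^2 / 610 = 797429354121 / 2576457061000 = 0.31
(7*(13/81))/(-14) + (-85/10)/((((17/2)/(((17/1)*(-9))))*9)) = 2741/162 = 16.92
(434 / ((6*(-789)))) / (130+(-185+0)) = 217 / 130185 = 0.00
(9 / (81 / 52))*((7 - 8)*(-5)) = 260 / 9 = 28.89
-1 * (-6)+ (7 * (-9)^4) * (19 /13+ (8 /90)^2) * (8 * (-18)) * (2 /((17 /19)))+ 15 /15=-120018765517 /5525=-21722853.49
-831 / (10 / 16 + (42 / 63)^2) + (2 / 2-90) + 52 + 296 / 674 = -21112101 / 25949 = -813.60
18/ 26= 9/ 13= 0.69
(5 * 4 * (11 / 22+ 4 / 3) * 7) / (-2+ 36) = 385 / 51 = 7.55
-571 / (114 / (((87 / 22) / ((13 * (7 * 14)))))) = -16559 / 1065064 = -0.02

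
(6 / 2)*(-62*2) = -372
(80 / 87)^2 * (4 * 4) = 102400 / 7569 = 13.53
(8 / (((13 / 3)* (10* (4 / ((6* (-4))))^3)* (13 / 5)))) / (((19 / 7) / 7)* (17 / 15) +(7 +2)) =-952560 / 586261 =-1.62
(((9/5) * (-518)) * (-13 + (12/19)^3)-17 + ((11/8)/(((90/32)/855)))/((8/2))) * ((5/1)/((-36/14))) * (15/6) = -28744900135/493848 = -58205.97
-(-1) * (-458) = -458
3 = 3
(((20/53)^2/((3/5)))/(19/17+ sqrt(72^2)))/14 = 17000/73323327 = 0.00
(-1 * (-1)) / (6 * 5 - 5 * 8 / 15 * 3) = 1 / 22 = 0.05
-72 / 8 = -9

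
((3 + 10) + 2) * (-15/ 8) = -225/ 8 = -28.12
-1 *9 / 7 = -9 / 7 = -1.29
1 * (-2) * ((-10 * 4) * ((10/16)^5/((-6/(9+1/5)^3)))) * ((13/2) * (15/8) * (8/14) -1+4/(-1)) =-83648125/43008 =-1944.94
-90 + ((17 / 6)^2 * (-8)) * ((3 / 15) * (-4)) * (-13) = -34106 / 45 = -757.91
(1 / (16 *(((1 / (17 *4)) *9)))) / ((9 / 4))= 0.21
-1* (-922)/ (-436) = -461/ 218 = -2.11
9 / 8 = 1.12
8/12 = 2/3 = 0.67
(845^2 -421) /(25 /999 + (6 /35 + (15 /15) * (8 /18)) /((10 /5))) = 12475581930 /5821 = 2143202.53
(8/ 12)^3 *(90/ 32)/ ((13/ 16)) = 40/ 39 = 1.03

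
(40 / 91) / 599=40 / 54509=0.00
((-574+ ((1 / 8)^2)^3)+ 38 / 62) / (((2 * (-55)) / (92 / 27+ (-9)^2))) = 10619250207751 / 24135598080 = 439.98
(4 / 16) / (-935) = -1 / 3740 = -0.00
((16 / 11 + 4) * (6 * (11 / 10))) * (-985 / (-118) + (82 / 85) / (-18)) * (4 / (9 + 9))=2994748 / 45135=66.35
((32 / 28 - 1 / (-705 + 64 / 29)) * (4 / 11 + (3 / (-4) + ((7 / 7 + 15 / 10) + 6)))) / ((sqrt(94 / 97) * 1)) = 756891 * sqrt(9118) / 7663256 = 9.43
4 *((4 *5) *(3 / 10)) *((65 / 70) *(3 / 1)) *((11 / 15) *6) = 10296 / 35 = 294.17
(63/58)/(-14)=-9/116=-0.08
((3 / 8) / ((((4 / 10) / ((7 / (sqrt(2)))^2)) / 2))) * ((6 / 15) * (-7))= -1029 / 8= -128.62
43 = 43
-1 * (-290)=290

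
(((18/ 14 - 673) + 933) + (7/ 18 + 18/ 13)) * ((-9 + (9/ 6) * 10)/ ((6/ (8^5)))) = 7059718144/ 819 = 8619924.47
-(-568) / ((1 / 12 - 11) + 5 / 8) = -13632 / 247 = -55.19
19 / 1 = 19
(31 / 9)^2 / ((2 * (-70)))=-961 / 11340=-0.08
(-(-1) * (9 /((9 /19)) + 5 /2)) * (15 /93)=215 /62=3.47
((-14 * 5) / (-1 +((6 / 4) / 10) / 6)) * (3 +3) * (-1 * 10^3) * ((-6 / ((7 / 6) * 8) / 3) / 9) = 400000 / 39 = 10256.41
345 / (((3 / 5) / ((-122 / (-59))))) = 70150 / 59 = 1188.98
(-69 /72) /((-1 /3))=23 /8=2.88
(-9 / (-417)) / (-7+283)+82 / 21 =1048637 / 268548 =3.90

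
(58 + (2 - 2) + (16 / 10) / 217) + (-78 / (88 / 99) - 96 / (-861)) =-5272563 / 177940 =-29.63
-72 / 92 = -18 / 23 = -0.78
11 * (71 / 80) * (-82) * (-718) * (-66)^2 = 2503728394.20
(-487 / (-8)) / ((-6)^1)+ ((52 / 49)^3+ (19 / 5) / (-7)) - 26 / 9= -1048882057 / 84707280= -12.38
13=13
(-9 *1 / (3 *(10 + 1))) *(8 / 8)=-3 / 11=-0.27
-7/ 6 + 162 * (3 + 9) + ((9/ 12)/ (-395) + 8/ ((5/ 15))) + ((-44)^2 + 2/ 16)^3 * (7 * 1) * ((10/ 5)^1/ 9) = 3424870035772079/ 303360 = 11289787828.89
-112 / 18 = -56 / 9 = -6.22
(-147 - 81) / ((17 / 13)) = -2964 / 17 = -174.35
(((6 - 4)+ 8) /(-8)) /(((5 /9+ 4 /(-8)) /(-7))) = 315 /2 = 157.50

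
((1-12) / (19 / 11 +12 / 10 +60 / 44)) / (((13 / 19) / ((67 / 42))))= -770165 / 128856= -5.98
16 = 16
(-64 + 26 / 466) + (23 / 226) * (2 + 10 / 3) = -5007889 / 78987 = -63.40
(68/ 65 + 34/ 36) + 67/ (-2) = -18433/ 585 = -31.51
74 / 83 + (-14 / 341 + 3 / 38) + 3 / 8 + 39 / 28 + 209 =6375135931 / 30114392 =211.70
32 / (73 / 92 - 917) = -2944 / 84291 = -0.03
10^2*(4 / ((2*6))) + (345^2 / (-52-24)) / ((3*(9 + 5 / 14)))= -335375 / 14934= -22.46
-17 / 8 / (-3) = 17 / 24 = 0.71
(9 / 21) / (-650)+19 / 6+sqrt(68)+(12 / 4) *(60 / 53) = 2373724 / 361725+2 *sqrt(17) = 14.81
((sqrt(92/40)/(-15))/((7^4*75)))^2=23/72960762656250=0.00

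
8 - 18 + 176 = 166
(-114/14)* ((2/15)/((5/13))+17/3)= -8569/175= -48.97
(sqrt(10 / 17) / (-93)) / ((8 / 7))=-7 * sqrt(170) / 12648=-0.01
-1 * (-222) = 222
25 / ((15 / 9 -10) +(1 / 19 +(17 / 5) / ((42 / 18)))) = -49875 / 13613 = -3.66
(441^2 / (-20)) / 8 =-194481 / 160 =-1215.51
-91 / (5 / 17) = -1547 / 5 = -309.40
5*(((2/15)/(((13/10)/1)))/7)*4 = 80/273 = 0.29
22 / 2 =11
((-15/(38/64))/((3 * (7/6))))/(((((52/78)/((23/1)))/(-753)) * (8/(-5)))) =-15587100/133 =-117196.24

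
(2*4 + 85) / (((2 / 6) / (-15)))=-4185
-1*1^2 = -1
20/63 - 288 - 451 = -46537/63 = -738.68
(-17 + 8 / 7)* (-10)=1110 / 7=158.57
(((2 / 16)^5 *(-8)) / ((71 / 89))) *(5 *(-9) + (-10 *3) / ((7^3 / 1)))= 1376385 / 99749888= 0.01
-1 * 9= -9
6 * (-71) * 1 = -426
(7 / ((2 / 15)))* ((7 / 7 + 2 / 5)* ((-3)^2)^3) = 107163 / 2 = 53581.50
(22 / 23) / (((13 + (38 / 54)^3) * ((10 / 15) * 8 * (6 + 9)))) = 216513 / 241718960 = 0.00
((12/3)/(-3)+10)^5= 48894.55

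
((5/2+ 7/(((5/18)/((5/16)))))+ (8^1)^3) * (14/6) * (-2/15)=-9751/60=-162.52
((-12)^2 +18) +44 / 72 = 2927 / 18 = 162.61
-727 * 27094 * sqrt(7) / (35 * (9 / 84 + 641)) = -78789352 * sqrt(7) / 89755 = -2322.51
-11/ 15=-0.73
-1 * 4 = -4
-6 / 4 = -3 / 2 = -1.50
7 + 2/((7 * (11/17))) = 573/77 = 7.44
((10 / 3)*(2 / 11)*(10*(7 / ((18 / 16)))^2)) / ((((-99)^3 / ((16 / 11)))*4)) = -2508800 / 28529701497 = -0.00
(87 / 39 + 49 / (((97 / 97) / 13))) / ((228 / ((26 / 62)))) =1.18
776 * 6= 4656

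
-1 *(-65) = 65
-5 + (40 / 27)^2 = -2045 / 729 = -2.81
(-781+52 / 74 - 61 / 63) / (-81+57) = 910565 / 27972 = 32.55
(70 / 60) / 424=0.00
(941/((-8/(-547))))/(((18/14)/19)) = 68458691/72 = 950815.15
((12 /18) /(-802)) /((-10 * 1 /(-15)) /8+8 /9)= -12 /14035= -0.00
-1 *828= -828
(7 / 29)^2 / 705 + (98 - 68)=17787199 / 592905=30.00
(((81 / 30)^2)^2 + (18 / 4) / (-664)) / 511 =0.10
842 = 842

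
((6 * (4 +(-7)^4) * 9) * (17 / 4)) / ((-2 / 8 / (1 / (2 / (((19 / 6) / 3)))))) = -2330445 / 2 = -1165222.50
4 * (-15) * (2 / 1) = -120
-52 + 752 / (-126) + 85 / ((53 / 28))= -43616 / 3339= -13.06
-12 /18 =-2 /3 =-0.67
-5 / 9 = -0.56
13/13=1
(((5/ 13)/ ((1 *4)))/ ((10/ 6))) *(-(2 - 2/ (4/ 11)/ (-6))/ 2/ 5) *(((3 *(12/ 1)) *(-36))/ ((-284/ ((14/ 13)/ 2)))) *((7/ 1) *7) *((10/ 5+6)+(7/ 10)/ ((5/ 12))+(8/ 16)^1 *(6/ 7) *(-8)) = -15197301/ 1199900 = -12.67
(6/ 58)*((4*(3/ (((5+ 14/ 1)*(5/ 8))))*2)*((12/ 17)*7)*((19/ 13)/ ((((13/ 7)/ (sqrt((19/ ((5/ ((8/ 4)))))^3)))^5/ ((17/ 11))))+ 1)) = 48384/ 46835+ 93041594793443229696*sqrt(190)/ 3007328263671875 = 426455.93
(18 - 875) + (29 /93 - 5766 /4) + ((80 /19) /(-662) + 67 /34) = -22831145720 /9942909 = -2296.22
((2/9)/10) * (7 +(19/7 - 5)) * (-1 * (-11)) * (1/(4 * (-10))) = -121/4200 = -0.03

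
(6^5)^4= 3656158440062976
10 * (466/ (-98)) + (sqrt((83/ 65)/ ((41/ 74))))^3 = -2330/ 49 + 6142 * sqrt(16368430)/ 7102225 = -44.05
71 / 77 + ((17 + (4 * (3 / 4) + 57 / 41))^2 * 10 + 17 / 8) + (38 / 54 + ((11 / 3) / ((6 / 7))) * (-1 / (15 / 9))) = 639773206151 / 139791960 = 4576.61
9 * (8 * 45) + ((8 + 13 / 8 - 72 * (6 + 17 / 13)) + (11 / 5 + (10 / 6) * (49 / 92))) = 97828931 / 35880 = 2726.56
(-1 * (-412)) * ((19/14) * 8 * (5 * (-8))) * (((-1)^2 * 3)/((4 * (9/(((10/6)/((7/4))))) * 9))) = -6262400/3969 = -1577.83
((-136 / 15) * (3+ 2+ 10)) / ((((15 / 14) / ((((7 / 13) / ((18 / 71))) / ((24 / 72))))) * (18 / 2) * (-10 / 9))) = 236572 / 2925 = 80.88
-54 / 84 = -9 / 14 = -0.64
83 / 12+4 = 131 / 12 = 10.92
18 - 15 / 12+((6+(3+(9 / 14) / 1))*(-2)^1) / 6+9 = 631 / 28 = 22.54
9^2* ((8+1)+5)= 1134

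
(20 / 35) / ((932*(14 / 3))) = 3 / 22834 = 0.00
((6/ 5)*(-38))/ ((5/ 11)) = -100.32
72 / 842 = 36 / 421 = 0.09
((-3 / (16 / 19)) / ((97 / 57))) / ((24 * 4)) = -1083 / 49664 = -0.02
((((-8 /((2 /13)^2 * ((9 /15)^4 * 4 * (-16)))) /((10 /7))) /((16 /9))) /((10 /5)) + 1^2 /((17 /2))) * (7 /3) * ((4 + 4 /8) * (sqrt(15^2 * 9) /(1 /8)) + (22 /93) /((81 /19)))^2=664813432861922286733 /13335784883712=49851841.39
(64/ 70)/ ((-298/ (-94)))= 1504/ 5215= 0.29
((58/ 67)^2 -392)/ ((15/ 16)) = -28101184/ 67335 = -417.33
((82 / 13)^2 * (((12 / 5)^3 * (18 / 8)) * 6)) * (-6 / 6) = -156857472 / 21125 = -7425.21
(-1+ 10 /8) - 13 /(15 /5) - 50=-54.08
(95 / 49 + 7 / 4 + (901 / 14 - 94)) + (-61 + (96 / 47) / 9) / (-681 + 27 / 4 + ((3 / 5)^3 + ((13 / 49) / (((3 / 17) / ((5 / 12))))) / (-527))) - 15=-22820922973633 / 558461443484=-40.86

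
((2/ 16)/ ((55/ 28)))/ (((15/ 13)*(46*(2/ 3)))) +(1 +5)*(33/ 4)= 2504791/ 50600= 49.50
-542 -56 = -598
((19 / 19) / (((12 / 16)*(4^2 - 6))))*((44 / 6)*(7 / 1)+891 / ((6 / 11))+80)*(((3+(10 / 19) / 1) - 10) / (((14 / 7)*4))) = -434149 / 2280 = -190.42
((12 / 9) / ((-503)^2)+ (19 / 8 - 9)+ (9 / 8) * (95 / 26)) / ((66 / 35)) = -1.33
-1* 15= -15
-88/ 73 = -1.21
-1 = -1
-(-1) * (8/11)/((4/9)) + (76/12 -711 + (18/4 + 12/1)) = -45311/66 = -686.53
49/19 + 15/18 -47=-4969/114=-43.59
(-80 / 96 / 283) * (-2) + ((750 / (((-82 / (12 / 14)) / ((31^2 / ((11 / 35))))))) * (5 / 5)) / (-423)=1019967235 / 17996253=56.68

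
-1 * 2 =-2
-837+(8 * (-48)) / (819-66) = -837.51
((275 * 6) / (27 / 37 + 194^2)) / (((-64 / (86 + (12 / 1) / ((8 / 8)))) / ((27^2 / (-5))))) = 31153815 / 3182992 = 9.79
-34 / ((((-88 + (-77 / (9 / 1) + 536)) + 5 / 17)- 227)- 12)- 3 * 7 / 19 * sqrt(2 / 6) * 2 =-14 * sqrt(3) / 19- 5202 / 30713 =-1.45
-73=-73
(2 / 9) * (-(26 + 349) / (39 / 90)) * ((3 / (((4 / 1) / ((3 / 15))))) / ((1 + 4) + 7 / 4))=-500 / 117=-4.27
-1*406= -406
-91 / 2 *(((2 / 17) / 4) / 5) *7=-637 / 340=-1.87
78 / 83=0.94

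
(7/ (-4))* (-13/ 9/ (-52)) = -0.05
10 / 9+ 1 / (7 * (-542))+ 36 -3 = 1164749 / 34146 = 34.11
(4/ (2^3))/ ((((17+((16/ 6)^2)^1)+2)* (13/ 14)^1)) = 63/ 3055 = 0.02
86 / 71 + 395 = 28131 / 71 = 396.21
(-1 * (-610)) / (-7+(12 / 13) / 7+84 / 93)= -1720810 / 16827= -102.26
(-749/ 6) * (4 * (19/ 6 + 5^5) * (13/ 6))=-182753753/ 54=-3384328.76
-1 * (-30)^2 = -900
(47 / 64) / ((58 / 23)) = 1081 / 3712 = 0.29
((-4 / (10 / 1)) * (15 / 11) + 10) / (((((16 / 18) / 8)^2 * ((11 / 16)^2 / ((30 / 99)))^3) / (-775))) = -4056730828800000 / 25937424601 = -156404.53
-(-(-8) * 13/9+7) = -167/9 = -18.56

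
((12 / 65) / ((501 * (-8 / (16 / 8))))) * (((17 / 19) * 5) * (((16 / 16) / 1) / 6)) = -17 / 247494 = -0.00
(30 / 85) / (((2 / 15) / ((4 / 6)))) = 30 / 17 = 1.76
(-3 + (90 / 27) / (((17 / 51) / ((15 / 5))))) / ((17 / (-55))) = -87.35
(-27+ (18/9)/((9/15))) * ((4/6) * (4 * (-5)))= 2840/9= 315.56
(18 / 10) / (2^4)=9 / 80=0.11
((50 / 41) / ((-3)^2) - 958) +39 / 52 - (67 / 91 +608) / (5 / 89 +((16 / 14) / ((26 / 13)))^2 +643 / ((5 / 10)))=-957.59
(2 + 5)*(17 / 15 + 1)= 224 / 15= 14.93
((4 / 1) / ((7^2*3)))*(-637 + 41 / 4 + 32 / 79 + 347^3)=13202889743 / 11613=1136906.03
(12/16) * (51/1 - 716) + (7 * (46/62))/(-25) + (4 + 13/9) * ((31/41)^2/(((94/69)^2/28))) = -5203113426301/11511319900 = -452.00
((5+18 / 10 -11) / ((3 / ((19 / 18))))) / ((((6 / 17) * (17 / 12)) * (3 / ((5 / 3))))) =-133 / 81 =-1.64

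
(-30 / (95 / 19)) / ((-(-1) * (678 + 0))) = -1 / 113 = -0.01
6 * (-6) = -36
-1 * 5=-5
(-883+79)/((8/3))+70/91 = -7819/26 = -300.73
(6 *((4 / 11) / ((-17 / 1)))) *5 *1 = -120 / 187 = -0.64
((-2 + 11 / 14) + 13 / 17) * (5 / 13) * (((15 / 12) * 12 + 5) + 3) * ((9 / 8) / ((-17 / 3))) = 332235 / 420784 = 0.79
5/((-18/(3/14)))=-5/84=-0.06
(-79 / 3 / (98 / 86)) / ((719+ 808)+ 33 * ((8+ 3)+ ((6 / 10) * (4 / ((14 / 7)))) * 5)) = -0.01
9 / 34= 0.26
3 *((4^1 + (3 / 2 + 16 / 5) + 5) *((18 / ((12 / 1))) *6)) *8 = 14796 / 5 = 2959.20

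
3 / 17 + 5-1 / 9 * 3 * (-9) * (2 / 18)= 5.51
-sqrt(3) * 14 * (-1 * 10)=242.49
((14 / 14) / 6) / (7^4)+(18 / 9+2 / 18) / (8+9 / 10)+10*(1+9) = 385552847 / 3846402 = 100.24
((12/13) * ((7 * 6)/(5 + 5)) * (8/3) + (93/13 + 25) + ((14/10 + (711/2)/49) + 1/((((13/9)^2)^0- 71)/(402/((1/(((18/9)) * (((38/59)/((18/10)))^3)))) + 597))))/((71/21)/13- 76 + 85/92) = -615553655924684/1094092742442735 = -0.56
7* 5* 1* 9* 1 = 315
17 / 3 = 5.67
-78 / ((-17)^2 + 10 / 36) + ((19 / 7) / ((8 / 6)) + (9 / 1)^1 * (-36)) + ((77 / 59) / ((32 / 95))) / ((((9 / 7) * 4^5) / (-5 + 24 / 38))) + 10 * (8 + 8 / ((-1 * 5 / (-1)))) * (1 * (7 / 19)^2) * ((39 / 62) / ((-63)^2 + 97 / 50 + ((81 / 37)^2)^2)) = -855972480902548140728776062703 / 2656280806637350763704909824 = -322.24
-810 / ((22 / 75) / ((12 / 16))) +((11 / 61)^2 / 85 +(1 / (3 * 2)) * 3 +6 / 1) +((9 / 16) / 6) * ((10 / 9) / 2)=-689526791309 / 333996960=-2064.47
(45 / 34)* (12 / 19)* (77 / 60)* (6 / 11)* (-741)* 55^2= -22297275 / 17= -1311604.41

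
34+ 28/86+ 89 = 5303/43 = 123.33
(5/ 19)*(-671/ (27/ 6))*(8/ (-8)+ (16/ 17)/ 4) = 87230/ 2907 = 30.01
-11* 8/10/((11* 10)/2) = -4/25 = -0.16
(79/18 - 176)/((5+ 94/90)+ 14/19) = -293455/11596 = -25.31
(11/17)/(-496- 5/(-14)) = -154/117963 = -0.00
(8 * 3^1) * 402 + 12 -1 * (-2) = 9662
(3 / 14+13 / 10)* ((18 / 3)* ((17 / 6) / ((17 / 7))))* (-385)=-4081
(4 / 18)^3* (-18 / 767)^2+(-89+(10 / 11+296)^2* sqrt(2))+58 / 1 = -164132599 / 5294601+10666756* sqrt(2) / 121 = 124639.01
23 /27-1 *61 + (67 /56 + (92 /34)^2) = -22560623 /436968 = -51.63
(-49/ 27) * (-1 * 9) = 49/ 3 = 16.33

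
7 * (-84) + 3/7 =-4113/7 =-587.57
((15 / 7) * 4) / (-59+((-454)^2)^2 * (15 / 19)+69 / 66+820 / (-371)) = 265848 / 1040258458529569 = 0.00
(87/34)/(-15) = -29/170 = -0.17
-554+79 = -475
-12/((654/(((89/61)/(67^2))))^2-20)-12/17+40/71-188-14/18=-16454426342627002272913/87097194413304442092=-188.92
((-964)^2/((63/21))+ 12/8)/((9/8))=7434404/27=275348.30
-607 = -607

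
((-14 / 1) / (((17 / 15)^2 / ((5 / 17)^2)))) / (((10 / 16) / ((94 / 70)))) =-169200 / 83521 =-2.03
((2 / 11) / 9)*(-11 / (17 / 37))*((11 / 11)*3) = -74 / 51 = -1.45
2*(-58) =-116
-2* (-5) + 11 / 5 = 12.20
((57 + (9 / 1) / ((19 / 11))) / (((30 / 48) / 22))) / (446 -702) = -6501 / 760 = -8.55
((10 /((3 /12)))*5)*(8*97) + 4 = 155204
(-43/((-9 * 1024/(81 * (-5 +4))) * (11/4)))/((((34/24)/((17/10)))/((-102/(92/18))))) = 532899/161920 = 3.29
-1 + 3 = 2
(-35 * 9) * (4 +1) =-1575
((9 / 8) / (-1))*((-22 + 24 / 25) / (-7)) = -2367 / 700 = -3.38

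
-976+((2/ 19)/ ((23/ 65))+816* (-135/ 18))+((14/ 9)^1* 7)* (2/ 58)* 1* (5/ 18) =-7283723813/ 1026513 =-7095.60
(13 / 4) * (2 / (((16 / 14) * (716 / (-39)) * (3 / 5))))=-5915 / 11456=-0.52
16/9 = 1.78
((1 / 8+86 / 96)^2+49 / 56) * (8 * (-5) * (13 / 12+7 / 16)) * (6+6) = -1612205 / 1152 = -1399.48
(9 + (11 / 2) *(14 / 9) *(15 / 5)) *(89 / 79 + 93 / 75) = 162032 / 1975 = 82.04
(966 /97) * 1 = 966 /97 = 9.96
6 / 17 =0.35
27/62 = 0.44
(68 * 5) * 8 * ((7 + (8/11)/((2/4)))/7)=252960/77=3285.19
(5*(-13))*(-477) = 31005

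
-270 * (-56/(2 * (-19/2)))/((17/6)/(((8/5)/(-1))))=145152/323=449.39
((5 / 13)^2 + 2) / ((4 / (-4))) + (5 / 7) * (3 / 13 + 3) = 0.16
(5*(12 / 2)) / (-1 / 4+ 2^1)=120 / 7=17.14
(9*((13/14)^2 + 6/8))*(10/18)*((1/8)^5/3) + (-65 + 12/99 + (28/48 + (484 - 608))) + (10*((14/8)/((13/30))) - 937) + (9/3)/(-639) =-53058815520317/48905945088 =-1084.92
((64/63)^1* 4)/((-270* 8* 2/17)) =-136/8505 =-0.02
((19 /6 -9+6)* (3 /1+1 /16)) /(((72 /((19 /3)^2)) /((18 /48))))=17689 /165888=0.11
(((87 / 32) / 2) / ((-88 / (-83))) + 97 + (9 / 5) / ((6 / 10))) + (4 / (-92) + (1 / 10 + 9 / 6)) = 66606543 / 647680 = 102.84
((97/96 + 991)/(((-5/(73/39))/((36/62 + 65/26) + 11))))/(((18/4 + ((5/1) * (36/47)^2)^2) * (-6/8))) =3290587864225513/6185143846440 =532.01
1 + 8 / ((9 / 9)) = 9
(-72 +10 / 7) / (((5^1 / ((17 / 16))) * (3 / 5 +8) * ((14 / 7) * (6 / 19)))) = -79781 / 28896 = -2.76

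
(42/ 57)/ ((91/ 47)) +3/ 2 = 929/ 494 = 1.88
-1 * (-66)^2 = -4356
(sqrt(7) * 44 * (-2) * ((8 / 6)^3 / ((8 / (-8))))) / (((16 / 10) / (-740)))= -2604800 * sqrt(7) / 27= -255246.41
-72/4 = -18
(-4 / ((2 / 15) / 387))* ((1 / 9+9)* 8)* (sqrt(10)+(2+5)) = -8599725.85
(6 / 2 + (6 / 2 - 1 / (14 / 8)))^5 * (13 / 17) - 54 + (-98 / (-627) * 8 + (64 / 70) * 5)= 3556.96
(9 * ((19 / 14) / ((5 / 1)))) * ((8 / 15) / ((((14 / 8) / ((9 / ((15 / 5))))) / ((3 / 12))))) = 684 / 1225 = 0.56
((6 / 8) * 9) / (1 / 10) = 135 / 2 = 67.50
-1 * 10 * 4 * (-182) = 7280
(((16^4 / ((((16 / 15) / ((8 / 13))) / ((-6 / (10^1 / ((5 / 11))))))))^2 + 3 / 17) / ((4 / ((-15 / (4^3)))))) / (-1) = 554453435288205 / 88994048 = 6230230.54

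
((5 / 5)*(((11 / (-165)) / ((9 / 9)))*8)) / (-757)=8 / 11355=0.00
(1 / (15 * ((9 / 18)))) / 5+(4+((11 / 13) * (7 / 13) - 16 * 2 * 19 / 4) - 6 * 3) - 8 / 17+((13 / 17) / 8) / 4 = -1144357753 / 6895200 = -165.96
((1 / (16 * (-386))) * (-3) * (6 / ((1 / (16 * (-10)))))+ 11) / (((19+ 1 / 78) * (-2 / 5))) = -396435 / 286219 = -1.39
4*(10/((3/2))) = 80/3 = 26.67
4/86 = 2/43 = 0.05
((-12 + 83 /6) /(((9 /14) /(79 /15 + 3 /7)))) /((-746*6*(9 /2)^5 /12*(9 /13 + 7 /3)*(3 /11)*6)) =-7525232 /1578881981745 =-0.00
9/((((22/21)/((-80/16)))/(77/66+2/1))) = -5985/44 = -136.02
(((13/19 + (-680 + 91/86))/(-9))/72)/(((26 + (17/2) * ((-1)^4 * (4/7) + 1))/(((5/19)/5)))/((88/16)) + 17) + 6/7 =75422898923/87296463072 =0.86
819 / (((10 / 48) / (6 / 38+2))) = 805896 / 95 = 8483.12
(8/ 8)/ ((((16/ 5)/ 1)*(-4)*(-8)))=5/ 512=0.01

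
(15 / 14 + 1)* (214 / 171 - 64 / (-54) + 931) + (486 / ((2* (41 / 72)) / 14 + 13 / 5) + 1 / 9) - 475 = 79582845385 / 48528774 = 1639.91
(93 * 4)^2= 138384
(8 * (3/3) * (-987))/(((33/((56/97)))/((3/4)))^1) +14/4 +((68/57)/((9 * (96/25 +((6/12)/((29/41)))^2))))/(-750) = -54539602832639/544836672270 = -100.10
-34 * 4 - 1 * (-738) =602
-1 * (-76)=76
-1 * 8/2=-4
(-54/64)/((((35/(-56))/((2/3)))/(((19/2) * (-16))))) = -684/5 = -136.80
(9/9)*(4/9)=0.44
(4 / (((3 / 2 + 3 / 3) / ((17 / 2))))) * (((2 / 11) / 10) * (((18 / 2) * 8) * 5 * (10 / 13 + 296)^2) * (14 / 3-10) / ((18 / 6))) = -129551763456 / 9295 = -13937790.58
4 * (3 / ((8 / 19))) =57 / 2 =28.50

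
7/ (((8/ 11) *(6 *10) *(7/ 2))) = 11/ 240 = 0.05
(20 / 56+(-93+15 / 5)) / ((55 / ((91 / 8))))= -3263 / 176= -18.54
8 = 8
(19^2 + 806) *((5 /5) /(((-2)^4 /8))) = 1167 /2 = 583.50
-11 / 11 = -1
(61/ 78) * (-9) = -183/ 26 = -7.04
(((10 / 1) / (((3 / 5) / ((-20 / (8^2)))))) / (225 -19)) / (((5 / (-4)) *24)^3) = 1 / 1067904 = 0.00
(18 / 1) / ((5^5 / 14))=252 / 3125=0.08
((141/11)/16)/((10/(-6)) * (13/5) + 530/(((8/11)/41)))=423/15773692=0.00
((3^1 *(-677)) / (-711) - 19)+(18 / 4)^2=3893 / 948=4.11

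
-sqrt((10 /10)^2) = -1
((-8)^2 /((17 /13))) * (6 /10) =2496 /85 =29.36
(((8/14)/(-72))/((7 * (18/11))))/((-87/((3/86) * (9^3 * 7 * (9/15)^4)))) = 8019/43645000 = 0.00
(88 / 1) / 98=44 / 49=0.90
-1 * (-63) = 63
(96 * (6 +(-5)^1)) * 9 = 864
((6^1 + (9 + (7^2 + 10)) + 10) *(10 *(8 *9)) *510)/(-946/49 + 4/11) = -1662534720/1021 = -1628339.59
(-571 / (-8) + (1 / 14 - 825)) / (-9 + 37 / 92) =970577 / 11074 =87.64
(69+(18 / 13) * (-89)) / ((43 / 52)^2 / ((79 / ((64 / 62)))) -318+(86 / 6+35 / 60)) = 0.18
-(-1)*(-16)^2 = 256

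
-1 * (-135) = 135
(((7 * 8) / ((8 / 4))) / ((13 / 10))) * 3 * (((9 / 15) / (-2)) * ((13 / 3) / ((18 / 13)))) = -60.67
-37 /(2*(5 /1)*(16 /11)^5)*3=-17876661 /10485760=-1.70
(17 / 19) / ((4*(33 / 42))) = 119 / 418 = 0.28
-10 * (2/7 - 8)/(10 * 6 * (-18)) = -1/14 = -0.07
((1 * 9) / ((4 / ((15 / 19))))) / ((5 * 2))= 27 / 152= 0.18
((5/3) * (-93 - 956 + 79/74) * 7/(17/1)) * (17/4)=-904715/296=-3056.47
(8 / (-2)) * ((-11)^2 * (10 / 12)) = -1210 / 3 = -403.33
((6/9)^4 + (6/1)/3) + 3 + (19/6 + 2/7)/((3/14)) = 1726/81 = 21.31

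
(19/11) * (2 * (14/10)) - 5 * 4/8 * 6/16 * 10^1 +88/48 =-3571/1320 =-2.71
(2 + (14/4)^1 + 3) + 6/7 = 131/14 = 9.36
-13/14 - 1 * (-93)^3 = 11260985/14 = 804356.07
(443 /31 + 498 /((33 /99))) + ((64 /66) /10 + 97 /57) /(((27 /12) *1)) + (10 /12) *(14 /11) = 120079606 /79515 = 1510.15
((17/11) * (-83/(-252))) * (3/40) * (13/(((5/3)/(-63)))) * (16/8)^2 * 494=-40776489/1100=-37069.54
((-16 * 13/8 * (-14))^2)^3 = 2325992456359936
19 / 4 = 4.75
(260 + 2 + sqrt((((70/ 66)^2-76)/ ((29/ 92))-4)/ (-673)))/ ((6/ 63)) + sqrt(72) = 7*sqrt(37218489626)/ 214687 + 6*sqrt(2) + 2751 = 2765.78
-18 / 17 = -1.06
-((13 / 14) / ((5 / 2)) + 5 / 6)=-253 / 210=-1.20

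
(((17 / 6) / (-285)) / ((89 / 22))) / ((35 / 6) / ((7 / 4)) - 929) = 187 / 70438605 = 0.00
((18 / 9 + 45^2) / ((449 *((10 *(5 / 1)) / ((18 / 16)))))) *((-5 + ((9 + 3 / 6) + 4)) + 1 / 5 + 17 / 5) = 2207403 / 1796000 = 1.23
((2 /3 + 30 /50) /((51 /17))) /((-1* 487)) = -19 /21915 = -0.00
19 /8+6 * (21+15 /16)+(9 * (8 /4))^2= 458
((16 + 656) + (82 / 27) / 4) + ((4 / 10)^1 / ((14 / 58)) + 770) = 2729947 / 1890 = 1444.42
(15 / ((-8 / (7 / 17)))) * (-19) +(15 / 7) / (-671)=9368475 / 638792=14.67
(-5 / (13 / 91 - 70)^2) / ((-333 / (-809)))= -198205 / 79627293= -0.00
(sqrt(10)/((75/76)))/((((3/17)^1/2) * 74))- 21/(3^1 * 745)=-7/745 + 1292 * sqrt(10)/8325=0.48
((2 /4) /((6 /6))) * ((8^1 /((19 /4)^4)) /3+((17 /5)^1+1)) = 2.20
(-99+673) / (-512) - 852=-218399 / 256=-853.12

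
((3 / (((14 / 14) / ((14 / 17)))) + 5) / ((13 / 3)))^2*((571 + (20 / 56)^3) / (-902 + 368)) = -3.18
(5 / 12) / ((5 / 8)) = 0.67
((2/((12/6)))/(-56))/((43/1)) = -1/2408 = -0.00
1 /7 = 0.14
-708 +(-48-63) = -819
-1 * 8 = -8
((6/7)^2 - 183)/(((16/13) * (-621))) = 38701/162288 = 0.24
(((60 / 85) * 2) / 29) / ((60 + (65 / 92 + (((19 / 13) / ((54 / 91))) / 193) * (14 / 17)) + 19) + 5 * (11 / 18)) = 11505888 / 19563310477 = 0.00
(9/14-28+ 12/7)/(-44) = 359/616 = 0.58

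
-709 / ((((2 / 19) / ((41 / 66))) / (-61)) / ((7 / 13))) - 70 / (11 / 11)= 235716677 / 1716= 137364.03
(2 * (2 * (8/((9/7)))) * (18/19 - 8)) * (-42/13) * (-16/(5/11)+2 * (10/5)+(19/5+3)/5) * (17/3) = -5329280768/55575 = -95893.49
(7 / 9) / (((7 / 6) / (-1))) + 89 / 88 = 91 / 264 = 0.34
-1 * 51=-51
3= 3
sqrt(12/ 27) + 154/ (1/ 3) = 1388/ 3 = 462.67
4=4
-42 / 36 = -7 / 6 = -1.17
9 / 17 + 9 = 162 / 17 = 9.53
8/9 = 0.89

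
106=106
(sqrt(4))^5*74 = 2368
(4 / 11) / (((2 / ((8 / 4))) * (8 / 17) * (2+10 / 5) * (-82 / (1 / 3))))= -17 / 21648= -0.00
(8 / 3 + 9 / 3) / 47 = 17 / 141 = 0.12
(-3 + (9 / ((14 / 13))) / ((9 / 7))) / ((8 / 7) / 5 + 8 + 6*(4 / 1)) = 245 / 2256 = 0.11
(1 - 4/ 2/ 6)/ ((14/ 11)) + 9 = 200/ 21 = 9.52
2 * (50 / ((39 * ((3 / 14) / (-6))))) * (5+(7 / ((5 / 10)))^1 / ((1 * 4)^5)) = -449225 / 1248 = -359.96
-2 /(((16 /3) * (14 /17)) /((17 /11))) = -867 /1232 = -0.70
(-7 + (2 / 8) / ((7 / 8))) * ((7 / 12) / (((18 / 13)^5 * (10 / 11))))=-191958481 / 226748160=-0.85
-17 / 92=-0.18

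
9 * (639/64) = 5751/64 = 89.86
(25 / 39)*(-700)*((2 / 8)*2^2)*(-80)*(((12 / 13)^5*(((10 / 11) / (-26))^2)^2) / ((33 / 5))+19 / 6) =22714608627969605900000 / 199820231736959691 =113675.22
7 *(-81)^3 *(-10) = 37200870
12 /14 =6 /7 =0.86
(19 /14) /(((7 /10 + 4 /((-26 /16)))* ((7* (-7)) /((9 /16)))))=11115 /1256752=0.01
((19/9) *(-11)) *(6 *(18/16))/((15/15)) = -627/4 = -156.75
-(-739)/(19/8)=5912/19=311.16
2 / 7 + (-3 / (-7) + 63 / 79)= 836 / 553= 1.51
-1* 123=-123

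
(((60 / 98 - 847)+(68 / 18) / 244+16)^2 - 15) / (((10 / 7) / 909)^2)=279164426740.86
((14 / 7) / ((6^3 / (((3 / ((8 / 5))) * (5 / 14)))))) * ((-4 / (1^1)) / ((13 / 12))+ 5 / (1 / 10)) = 1075 / 3744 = 0.29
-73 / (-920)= 73 / 920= 0.08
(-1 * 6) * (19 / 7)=-16.29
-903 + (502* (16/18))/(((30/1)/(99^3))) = 72156981/5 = 14431396.20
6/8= 3/4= 0.75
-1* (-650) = 650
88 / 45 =1.96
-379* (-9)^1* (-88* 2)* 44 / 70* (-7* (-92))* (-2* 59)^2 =-3383754962227.20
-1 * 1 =-1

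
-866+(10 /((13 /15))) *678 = 90442 /13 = 6957.08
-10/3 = -3.33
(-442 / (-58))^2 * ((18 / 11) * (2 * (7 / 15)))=4102644 / 46255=88.70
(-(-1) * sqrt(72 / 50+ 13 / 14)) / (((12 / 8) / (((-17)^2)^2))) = 83521 * sqrt(11606) / 105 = 85693.46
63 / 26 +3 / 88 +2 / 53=151271 / 60632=2.49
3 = 3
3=3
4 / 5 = 0.80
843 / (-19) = -843 / 19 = -44.37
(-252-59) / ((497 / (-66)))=20526 / 497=41.30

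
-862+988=126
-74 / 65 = -1.14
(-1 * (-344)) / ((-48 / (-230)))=4945 / 3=1648.33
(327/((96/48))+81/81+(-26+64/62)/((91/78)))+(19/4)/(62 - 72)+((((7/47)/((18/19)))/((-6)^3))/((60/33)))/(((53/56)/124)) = 749088006973/5254116840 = 142.57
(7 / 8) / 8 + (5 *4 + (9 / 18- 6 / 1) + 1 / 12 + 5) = 3781 / 192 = 19.69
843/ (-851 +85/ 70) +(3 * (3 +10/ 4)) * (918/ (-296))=-52.16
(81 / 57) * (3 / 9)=9 / 19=0.47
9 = 9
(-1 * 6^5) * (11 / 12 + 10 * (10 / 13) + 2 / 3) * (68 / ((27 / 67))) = -158220768 / 13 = -12170828.31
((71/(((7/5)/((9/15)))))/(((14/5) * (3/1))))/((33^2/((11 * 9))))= 0.33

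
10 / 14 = 5 / 7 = 0.71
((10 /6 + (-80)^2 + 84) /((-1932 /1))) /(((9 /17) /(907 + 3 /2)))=-26130751 /4536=-5760.75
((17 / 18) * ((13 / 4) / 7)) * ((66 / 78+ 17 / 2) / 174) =153 / 6496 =0.02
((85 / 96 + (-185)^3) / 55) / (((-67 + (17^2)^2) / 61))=-7415598163 / 88127424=-84.15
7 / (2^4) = 7 / 16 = 0.44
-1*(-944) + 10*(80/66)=31552/33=956.12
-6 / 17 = -0.35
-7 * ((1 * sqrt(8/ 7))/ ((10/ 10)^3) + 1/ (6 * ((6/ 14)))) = -2 * sqrt(14) - 49/ 18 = -10.21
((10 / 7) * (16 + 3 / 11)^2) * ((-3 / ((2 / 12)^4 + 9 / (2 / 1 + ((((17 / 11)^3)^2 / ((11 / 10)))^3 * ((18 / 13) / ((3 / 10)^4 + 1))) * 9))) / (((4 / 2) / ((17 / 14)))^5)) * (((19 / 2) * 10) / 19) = -405415.43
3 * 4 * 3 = 36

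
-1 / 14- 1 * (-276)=3863 / 14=275.93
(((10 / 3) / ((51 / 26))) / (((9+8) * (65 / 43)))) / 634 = 86 / 824517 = 0.00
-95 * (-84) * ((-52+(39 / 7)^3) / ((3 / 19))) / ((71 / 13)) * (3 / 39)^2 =23039020 / 3479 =6622.31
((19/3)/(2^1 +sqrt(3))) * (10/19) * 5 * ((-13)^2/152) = 4225/114-4225 * sqrt(3)/228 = 4.97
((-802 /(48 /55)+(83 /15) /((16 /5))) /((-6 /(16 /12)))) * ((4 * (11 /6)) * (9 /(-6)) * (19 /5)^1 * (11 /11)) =-9201643 /1080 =-8520.04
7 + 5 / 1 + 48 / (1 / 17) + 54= 882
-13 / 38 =-0.34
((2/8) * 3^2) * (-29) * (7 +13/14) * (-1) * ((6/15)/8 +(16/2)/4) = 1187811/1120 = 1060.55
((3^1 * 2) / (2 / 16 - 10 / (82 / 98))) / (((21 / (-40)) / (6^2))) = 104960 / 3017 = 34.79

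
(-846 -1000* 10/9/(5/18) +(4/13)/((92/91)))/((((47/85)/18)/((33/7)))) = -5627160990/7567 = -743644.90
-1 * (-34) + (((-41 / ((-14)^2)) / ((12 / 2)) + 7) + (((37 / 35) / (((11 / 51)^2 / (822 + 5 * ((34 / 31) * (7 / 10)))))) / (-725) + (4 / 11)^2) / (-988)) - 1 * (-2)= 42.99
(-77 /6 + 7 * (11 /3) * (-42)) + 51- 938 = -11867 /6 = -1977.83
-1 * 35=-35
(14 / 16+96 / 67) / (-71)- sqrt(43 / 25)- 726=-27629893 / 38056- sqrt(43) / 5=-727.34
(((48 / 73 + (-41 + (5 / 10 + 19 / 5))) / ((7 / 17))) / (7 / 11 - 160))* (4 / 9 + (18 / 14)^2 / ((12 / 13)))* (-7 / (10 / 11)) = -213401969561 / 22573731600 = -9.45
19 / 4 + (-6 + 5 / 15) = -0.92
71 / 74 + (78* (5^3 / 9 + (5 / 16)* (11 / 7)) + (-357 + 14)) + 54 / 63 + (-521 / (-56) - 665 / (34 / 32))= 8658485 / 52836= 163.87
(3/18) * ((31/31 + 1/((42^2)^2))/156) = 3111697/2912547456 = 0.00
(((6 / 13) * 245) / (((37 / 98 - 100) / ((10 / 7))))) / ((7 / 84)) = -2469600 / 126919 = -19.46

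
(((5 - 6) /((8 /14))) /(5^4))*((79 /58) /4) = -0.00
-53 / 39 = -1.36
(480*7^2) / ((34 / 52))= 611520 / 17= 35971.76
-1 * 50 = -50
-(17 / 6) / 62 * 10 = -85 / 186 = -0.46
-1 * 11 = -11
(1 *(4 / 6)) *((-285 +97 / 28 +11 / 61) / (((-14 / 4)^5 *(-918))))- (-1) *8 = 8783717776 / 1098018117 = 8.00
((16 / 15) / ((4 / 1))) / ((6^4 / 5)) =1 / 972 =0.00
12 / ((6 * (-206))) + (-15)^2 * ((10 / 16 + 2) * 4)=486673 / 206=2362.49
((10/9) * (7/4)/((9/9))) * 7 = 13.61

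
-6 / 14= -3 / 7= -0.43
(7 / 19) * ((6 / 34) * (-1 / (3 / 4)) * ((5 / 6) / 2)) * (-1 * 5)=0.18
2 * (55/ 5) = 22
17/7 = 2.43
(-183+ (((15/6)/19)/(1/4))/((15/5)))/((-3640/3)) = 10421/69160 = 0.15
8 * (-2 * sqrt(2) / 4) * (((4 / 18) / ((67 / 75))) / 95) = -40 * sqrt(2) / 3819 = -0.01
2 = 2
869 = 869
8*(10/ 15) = 16/ 3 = 5.33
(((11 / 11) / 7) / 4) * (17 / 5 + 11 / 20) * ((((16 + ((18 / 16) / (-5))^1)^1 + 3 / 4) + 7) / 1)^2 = 69952999 / 896000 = 78.07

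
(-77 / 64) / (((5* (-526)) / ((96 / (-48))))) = -77 / 84160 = -0.00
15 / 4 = 3.75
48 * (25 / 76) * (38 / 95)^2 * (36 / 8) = 216 / 19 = 11.37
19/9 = 2.11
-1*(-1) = 1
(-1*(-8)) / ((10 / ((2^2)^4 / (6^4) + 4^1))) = 3.36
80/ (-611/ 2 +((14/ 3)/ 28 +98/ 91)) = -1560/ 5933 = -0.26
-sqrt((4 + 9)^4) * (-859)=145171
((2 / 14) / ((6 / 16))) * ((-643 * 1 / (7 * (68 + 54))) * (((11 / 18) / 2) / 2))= -7073 / 161406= -0.04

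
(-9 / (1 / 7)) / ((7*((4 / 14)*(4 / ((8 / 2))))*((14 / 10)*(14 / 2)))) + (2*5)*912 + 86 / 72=2297731 / 252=9117.98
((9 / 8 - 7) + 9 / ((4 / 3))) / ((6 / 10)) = 35 / 24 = 1.46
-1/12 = -0.08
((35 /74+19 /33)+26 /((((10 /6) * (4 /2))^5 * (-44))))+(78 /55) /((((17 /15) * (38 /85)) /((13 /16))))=3.32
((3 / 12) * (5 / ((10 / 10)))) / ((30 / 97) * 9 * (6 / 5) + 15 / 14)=3395 / 11982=0.28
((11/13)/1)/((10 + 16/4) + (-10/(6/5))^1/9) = 297/4589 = 0.06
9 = 9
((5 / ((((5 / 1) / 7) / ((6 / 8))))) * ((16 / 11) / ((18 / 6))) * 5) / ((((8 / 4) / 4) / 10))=2800 / 11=254.55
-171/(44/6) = -513/22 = -23.32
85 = 85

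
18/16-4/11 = 0.76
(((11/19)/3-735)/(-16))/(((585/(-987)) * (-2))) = 3444959/88920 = 38.74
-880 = -880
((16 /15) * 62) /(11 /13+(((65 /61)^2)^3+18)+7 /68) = 45179658847643008 /13945321353504165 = 3.24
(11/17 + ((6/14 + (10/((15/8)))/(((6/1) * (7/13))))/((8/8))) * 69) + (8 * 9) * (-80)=-5615.88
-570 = -570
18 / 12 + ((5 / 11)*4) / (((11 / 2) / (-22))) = -127 / 22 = -5.77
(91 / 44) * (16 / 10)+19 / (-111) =19157 / 6105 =3.14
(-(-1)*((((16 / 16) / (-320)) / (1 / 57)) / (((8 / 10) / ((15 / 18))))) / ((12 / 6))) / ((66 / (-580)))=13775 / 16896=0.82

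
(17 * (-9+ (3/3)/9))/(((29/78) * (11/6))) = -70720/319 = -221.69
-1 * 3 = -3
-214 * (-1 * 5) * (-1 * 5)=-5350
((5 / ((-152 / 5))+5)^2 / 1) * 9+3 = 4931337 / 23104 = 213.44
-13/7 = -1.86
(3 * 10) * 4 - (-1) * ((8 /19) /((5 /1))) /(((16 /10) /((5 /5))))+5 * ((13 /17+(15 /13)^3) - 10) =57875439 /709631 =81.56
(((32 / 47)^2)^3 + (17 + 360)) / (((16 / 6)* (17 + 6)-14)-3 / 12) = 48778055050284 / 6090256660885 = 8.01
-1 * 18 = -18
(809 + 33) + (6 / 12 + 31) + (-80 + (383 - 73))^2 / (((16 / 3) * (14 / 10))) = 222833 / 28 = 7958.32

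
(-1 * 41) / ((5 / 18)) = -738 / 5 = -147.60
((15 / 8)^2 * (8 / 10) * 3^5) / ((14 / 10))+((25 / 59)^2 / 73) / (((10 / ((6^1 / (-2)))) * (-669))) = 3098279112325 / 6346726288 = 488.17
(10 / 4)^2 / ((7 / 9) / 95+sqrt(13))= -149625 / 38013104+18275625 * sqrt(13) / 38013104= 1.73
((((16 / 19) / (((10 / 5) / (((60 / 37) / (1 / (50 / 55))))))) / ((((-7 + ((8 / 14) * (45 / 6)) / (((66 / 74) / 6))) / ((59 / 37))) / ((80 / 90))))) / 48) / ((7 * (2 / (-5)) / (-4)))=472000 / 393520419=0.00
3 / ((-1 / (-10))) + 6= 36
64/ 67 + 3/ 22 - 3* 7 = -29345/ 1474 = -19.91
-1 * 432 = -432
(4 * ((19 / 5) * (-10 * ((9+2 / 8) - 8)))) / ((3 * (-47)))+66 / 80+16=102493 / 5640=18.17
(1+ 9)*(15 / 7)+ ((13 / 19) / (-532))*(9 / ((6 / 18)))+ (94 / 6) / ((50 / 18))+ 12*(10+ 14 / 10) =41400813 / 252700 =163.83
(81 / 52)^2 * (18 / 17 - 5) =-439587 / 45968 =-9.56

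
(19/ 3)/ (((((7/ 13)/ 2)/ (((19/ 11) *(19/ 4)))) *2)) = 89167/ 924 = 96.50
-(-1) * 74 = 74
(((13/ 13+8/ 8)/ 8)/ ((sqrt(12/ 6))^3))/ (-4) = -sqrt(2)/ 64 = -0.02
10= 10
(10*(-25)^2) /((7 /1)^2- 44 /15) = 93750 /691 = 135.67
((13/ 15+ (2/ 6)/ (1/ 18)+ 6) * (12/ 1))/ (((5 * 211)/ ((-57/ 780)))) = -3667/ 342875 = -0.01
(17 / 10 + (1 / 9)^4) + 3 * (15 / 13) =4402561 / 852930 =5.16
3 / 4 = 0.75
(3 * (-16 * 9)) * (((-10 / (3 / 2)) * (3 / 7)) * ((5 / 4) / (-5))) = -2160 / 7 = -308.57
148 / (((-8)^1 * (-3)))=37 / 6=6.17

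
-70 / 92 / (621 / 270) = -175 / 529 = -0.33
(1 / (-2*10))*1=-1 / 20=-0.05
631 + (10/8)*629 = 5669/4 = 1417.25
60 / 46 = 30 / 23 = 1.30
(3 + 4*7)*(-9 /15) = -93 /5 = -18.60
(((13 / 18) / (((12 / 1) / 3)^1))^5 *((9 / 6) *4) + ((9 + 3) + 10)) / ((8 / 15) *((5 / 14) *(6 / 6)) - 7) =-49665484939 / 15371845632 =-3.23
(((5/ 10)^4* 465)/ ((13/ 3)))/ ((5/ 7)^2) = 13671/ 1040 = 13.15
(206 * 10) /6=1030 /3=343.33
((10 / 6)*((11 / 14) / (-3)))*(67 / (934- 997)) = 3685 / 7938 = 0.46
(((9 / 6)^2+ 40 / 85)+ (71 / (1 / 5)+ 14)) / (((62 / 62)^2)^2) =25277 / 68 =371.72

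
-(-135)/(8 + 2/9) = 1215/74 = 16.42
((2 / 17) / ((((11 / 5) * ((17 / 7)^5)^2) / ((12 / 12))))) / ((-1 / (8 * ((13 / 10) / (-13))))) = 2259801992 / 376990859383963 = 0.00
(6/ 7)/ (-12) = -1/ 14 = -0.07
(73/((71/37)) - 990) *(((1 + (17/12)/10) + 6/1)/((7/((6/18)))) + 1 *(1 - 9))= 1304670467/178920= 7291.92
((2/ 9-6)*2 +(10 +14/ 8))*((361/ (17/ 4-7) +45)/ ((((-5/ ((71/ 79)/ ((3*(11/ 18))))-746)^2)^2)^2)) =-0.00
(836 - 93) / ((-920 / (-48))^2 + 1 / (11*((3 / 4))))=2.02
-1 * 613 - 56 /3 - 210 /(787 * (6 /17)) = -1493150 /2361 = -632.42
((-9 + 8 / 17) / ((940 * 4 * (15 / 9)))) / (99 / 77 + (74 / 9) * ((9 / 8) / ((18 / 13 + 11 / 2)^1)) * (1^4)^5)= -109011 / 210584440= -0.00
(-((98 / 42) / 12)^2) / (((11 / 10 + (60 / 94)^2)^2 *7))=-121992025 / 51322683132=-0.00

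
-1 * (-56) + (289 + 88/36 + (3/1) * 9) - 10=3280/9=364.44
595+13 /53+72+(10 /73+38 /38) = 2585971 /3869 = 668.38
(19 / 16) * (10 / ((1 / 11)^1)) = 1045 / 8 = 130.62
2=2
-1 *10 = -10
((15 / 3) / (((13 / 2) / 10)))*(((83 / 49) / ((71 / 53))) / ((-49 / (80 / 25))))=-1407680 / 2216123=-0.64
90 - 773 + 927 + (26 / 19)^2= 88760 / 361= 245.87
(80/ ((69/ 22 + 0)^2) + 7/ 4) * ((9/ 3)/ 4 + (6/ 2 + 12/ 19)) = 6963659/ 160816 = 43.30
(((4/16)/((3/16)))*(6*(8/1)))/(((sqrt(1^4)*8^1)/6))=48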